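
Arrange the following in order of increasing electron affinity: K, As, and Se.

K < As < Se

K is in period 4, group 1; As is in period 4, group 15; Se is in period 4, group 16.
EA tends to increase across a period and decrease down a group, though the pattern is less regular than for IE or radius.
All lie in period 4, so electron affinity increases left to right.
So from lowest to highest: K < As < Se.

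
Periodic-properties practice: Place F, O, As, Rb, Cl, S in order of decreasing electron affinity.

O is in period 2, group 16; F is in period 2, group 17; S is in period 3, group 16; Cl is in period 3, group 17; As is in period 4, group 15; Rb is in period 5, group 1.
Atoms with high Z_eff and room in the valence shell (especially the halogens) have the most exothermic electron affinities.
Neither a single period nor a single group — weigh both effects.
As > Rb: both effects reinforce here, so As is clearly the higher of the two.
O > As: relative to As, both the across-period and down-group shifts push O's electron affinity up.
S > O: this pair runs against the simple trend — see the exception note.
F > S: relative to S, both the across-period and down-group shifts push F's electron affinity up.
Cl > F: this pair runs against the simple trend — see the exception note.
Note the exception: S has a higher electron affinity than O, contrary to the simple trend — the compact 2p subshell of O repels the added electron more than S's larger 3p does.
Note the exception: Cl has a higher electron affinity than F, contrary to the simple trend — F's small 2p subshell makes the incoming electron feel strong e⁻–e⁻ repulsion, so Cl actually releases more energy on gaining an electron.
Tabulated electron affinity (kJ/mol): O 141, F 328, S 200, Cl 349, As 78, Rb 47.
So from highest to lowest: Cl > F > S > O > As > Rb.

Cl > F > S > O > As > Rb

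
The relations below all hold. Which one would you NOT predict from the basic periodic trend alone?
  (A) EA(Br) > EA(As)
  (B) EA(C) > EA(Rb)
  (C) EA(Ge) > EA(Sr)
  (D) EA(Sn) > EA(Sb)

The general trend: electron affinity increases across a period and decreases down a group.
(A) Br (period 4, group 17) vs As (period 4, group 15): the stated order agrees with the simple trend.
(B) C (period 2, group 14) vs Rb (period 5, group 1): the stated order agrees with the simple trend.
(C) Ge (period 4, group 14) vs Sr (period 5, group 2): the stated order agrees with the simple trend.
(D) Sn (period 5, group 14) vs Sb (period 5, group 15): the stated order contradicts the simple trend.
The exception is (D): adding an electron to Sb's half-filled 5p³ is unfavourable, so Sn has the more exothermic EA.

(D)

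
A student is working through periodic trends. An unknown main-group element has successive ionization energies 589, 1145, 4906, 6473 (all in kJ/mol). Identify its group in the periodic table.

Group 2

Look for the largest jump between consecutive ionization energies: IE3/IE2 ≈ 4.3, far larger than any earlier ratio.
That jump marks the point where a core electron is being removed. So the atom has 2 valence electrons.
A main-group element with 2 valence electrons is in group 2.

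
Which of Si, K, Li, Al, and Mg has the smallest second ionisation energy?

Mg

Consider each +1 ion: Si⁺ still has 3 valence electrons; K⁺ is the bare [Ar] core; Li⁺ is the bare [He] core; Al⁺ still has 2 valence electrons; Mg⁺ still has 1 valence electron.
Breaking into a closed-shell core is much more expensive than removing a leftover valence electron — K and Li have the largest IE_2 here.
Valence configurations: Si⁺ [Ne]3s²3p¹, Al⁺ [Ne]3s², Mg⁺ [Ne]3s¹.
Si⁺ loses a lone 3p electron whereas Al⁺ must break into a filled 3s² pair, so IE_2(Al) > IE_2(Si) even though Si has the higher nuclear charge.
Tabulated IE_2 (kJ/mol): Si 1577, K 3052, Li 7298, Al 1817, Mg 1451.
Hence IE_2: Mg < Si < Al < K < Li.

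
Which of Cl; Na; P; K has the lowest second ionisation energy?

P

The second ionization energy removes an electron from the +1 ion. For each element: Cl⁺ still has 6 valence electrons; Na⁺ is the bare [Ne] core; P⁺ still has 4 valence electrons; K⁺ is the bare [Ar] core.
Core electrons are held far more tightly than valence electrons, so K and Na top the IE_2 order.
Valence configurations: Cl⁺ [Ne]3s²3p⁴, P⁺ [Ne]3s²3p².
Tabulated IE_2 (kJ/mol): Cl 2298, Na 4562, P 1907, K 3052.
Overall IE_2 order: P < Cl < K < Na.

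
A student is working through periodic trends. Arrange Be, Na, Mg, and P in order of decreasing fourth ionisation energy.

Be > Mg > Na > P

Consider each +3 ion: Be³⁺ is already 1 electron into the core; Na³⁺ is already 2 electrons into the core; Mg³⁺ is already 1 electron into the core; P³⁺ still has 2 valence electrons.
Core electrons are held far more tightly than valence electrons, so Na, Mg and Be top the IE_4 order.
Approximate IE_4 values (kJ/mol): Be 21007, Na 9543, Mg 10543, P 4964.
Hence IE_4: P < Na < Mg < Be.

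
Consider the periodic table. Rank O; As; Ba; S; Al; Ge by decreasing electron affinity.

S > O > Ge > As > Al > Ba

O is in period 2, group 16; Al is in period 3, group 13; S is in period 3, group 16; Ge is in period 4, group 14; As is in period 4, group 15; Ba is in period 6, group 2.
Atoms with high Z_eff and room in the valence shell (especially the halogens) have the most exothermic electron affinities.
Neither a single period nor a single group — weigh both effects.
Al > Ba: relative to Ba, both the across-period and down-group shifts push Al's electron affinity up.
As > Al: period and group pull opposite ways; the across-period shift dominates (78 vs 42 kJ/mol).
Ge > As: this pair runs against the simple trend — see the exception note.
O > Ge: both effects reinforce here, so O is clearly the higher of the two.
S > O: this pair runs against the simple trend — see the exception note.
Note the exception: Ge has a higher electron affinity than As, contrary to the simple trend — adding an electron to As's half-filled 4p³ is unfavourable, so Ge (4p²) has the more exothermic EA.
Note the exception: S has a higher electron affinity than O, contrary to the simple trend — the compact 2p subshell of O repels the added electron more than S's larger 3p does.
Tabulated electron affinity (kJ/mol): O 141, Al 42, S 200, Ge 119, As 78, Ba 14.
So from highest to lowest: S > O > Ge > As > Al > Ba.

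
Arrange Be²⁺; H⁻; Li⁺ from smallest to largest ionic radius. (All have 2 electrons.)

Be²⁺, Li⁺, H⁻

All of these have 2 electrons, so size is governed by nuclear charge alone: the more protons, the stronger the pull on the same electron cloud, and the smaller the ion.
Nuclear charges: Be²⁺ (Z=4), Li⁺ (Z=3), H⁻ (Z=1).
Smallest to largest: Be²⁺ < Li⁺ < H⁻.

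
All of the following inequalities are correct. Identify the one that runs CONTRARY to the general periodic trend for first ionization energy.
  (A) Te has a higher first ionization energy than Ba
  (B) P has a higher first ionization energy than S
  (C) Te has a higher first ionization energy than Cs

(B)

The general trend: first ionization energy increases across a period and decreases down a group.
(A) Te (period 5, group 16) vs Ba (period 6, group 2): the stated order agrees with the simple trend.
(B) P (period 3, group 15) vs S (period 3, group 16): the stated order contradicts the simple trend.
(C) Te (period 5, group 16) vs Cs (period 6, group 1): the stated order agrees with the simple trend.
The exception is (B): S (3p⁴) ionizes more easily than half-filled P (3p³) because the paired 3p electron in S is pushed out by e⁻–e⁻ repulsion.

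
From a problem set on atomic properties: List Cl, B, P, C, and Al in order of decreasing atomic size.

Al, P, Cl, B, C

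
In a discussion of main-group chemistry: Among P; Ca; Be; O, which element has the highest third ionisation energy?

Consider each +2 ion: P²⁺ still has 3 valence electrons; Ca²⁺ is the bare [Ar] core; Be²⁺ is the bare [He] core; O²⁺ still has 4 valence electrons.
Usually core removal costs more than valence removal, but here the competition is close: a tightly held n=2 valence electron can cost more to remove than an n=3 core electron, so the actual values have to decide it.
Valence configurations: P²⁺ [Ne]3s²3p¹, O²⁺ [He]2s²2p².
Tabulated IE_3 (kJ/mol): P 2914, Ca 4912, Be 14849, O 5300.
So the third ionization energies run P < Ca < O < Be.

Be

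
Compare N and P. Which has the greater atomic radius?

P

Radius decreases left→right (rising Z_eff, same n) and increases top→bottom (higher n).
All are in group 15, so atomic radius increases down the group.
So P has the greater atomic radius (P > N).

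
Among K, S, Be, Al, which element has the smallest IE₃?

Al

After 2 electrons have been removed, what remains? K²⁺ is already 1 electron into the core; S²⁺ still has 4 valence electrons; Be²⁺ is the bare [He] core; Al²⁺ still has 1 valence electron.
Core electrons are held far more tightly than valence electrons, so K and Be top the IE_3 order.
Valence configurations: S²⁺ [Ne]3s²3p², Al²⁺ [Ne]3s¹.
The numbers (kJ/mol): K 4420, S 3357, Be 14849, Al 2745.
Overall IE_3 order: Al < S < K < Be.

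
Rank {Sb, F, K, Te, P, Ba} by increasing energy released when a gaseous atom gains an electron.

F is in period 2, group 17; P is in period 3, group 15; K is in period 4, group 1; Sb is in period 5, group 15; Te is in period 5, group 16; Ba is in period 6, group 2.
Electron affinity generally becomes more exothermic across a period toward the halogens and less exothermic down a group.
Here both period and group differ, so the two effects have to be weighed against each other.
K > Ba: the two effects oppose for this pair; the down-group effect wins (48 vs 14 kJ/mol).
P > K: relative to K, both the across-period and down-group shifts push P's electron affinity up.
Sb > P: this pair runs against the simple trend — see the exception note.
Te > Sb: Te lies to the right of Sb in period 5, so the across-period effect alone puts Te higher.
F > Te: relative to Te, both the across-period and down-group shifts push F's electron affinity up.
Note the exception: Sb has a higher electron affinity than P, contrary to the simple trend — both are half-filled np³, but the pairing/repulsion penalty for the added electron shrinks as the p orbitals become larger and more diffuse down the group, and for Sb that outweighs the weaker nuclear attraction.
Tabulated electron affinity (kJ/mol): F 328, P 72, K 48, Sb 103, Te 190, Ba 14.
So from lowest to highest: Ba < K < P < Sb < Te < F.

Ba < K < P < Sb < Te < F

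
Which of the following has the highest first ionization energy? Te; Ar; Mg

Mg is in period 3, group 2; Ar is in period 3, group 18; Te is in period 5, group 16.
IE₁ increases left→right with effective nuclear charge and decreases top→bottom as the valence shell moves farther out.
Here both period and group differ, so the two effects have to be weighed against each other.
Te > Mg: period and group pull opposite ways; the across-period shift dominates (869 vs 738 kJ/mol).
Ar > Te: relative to Te, both the across-period and down-group shifts push Ar's first ionization energy up.
Tabulated first ionization energy (kJ/mol): Mg 738, Ar 1521, Te 869.
The highest first ionization energy among these belongs to Ar.

Ar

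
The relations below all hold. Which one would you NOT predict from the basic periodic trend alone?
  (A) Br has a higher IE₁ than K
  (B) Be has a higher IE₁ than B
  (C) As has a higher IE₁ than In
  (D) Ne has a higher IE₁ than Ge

The general trend: IE₁ increases across a period and decreases down a group.
(A) Br (period 4, group 17) vs K (period 4, group 1): the stated order agrees with the simple trend.
(B) Be (period 2, group 2) vs B (period 2, group 13): the stated order contradicts the simple trend.
(C) As (period 4, group 15) vs In (period 5, group 13): the stated order agrees with the simple trend.
(D) Ne (period 2, group 18) vs Ge (period 4, group 14): the stated order agrees with the simple trend.
The exception is (B): removing B's lone 2p electron is easier than breaking Be's filled 2s².

(B)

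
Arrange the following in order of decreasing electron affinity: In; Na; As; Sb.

Sb > As > Na > In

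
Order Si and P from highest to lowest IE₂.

P > Si

The second ionization energy removes an electron from the +1 ion. For each element: Si⁺ still has 3 valence electrons; P⁺ still has 4 valence electrons.
All are still removing valence electrons, so compare the +1 ions as you would atoms: IE_2 generally rises across a period (higher Z_eff) and falls down a group (larger shell), subject to the usual subshell exceptions.
Valence configurations: Si⁺ [Ne]3s²3p¹, P⁺ [Ne]3s²3p².
Approximate IE_2 values (kJ/mol): Si 1577, P 1907.
Hence IE_2: Si < P.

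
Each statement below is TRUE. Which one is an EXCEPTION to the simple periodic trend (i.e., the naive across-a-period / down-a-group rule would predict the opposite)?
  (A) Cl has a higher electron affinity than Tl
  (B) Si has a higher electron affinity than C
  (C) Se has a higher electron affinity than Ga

The general trend: electron affinity increases across a period and decreases down a group.
(A) Cl (period 3, group 17) vs Tl (period 6, group 13): the stated order agrees with the simple trend.
(B) Si (period 3, group 14) vs C (period 2, group 14): the stated order contradicts the simple trend.
(C) Se (period 4, group 16) vs Ga (period 4, group 13): the stated order agrees with the simple trend.
The exception is (B): Si's larger, more diffuse 3p orbitals accept an added electron slightly more readily than C's compact 2p.

(B)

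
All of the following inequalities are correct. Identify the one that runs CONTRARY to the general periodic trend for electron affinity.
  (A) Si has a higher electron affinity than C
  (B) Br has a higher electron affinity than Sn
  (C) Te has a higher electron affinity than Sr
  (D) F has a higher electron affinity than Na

(A)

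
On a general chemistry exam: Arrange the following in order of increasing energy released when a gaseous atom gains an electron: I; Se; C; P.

P < C < Se < I

C is in period 2, group 14; P is in period 3, group 15; Se is in period 4, group 16; I is in period 5, group 17.
Electron affinity generally becomes more exothermic across a period toward the halogens and less exothermic down a group.
These sit on a diagonal, where the across-period and down-group effects partly cancel.
C > P: the two effects oppose for this pair; the down-group effect wins (122 vs 72 kJ/mol).
Se > C: period and group pull opposite ways; the across-period shift dominates (195 vs 122 kJ/mol).
I > Se: the two effects oppose for this pair; the across-period effect wins (295 vs 195 kJ/mol).
Tabulated electron affinity (kJ/mol): C 122, P 72, Se 195, I 295.
So from lowest to highest: P < C < Se < I.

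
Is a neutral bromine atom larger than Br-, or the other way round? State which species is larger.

Br-

Forming Br- adds 1 electron to Br. More electron–electron repulsion in the same shell, with unchanged nuclear charge, lets the cloud expand.
An anion is larger than its parent atom: Br- > Br.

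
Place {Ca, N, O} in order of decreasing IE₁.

N > O > Ca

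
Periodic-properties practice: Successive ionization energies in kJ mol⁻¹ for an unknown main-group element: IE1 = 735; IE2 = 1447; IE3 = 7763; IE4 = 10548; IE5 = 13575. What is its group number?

Group 2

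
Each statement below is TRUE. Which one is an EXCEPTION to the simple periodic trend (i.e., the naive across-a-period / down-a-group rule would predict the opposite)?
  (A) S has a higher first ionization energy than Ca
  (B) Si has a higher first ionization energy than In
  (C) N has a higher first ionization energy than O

(C)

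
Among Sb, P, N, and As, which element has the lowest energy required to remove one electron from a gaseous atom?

N is in period 2, group 15; P is in period 3, group 15; As is in period 4, group 15; Sb is in period 5, group 15.
Across a period the outer electron is held more tightly (higher IE₁); down a group it sits in a higher shell, more shielded, and comes off more easily.
All are in group 15, so first ionization energy increases up the group.
The lowest energy required to remove one electron from a gaseous atom among these belongs to Sb.

Sb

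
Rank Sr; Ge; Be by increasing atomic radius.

Be < Ge < Sr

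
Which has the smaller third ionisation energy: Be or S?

Consider each +2 ion: Be²⁺ is the bare [He] core; S²⁺ still has 4 valence electrons.
Core electrons are held far more tightly than valence electrons, so Be tops the IE_3 order.
The numbers (kJ/mol): Be 14849, S 3357.
So the third ionization energies run S < Be.

S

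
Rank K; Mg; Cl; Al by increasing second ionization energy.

The second ionization energy removes an electron from the +1 ion. For each element: K⁺ is the bare [Ar] core; Mg⁺ still has 1 valence electron; Cl⁺ still has 6 valence electrons; Al⁺ still has 2 valence electrons.
Core electrons are held far more tightly than valence electrons, so K tops the IE_2 order.
Valence configurations: Mg⁺ [Ne]3s¹, Cl⁺ [Ne]3s²3p⁴, Al⁺ [Ne]3s².
Approximate IE_2 values (kJ/mol): K 3052, Mg 1451, Cl 2298, Al 1817.
Putting it together, IE_2: Mg < Al < Cl < K.

Mg < Al < Cl < K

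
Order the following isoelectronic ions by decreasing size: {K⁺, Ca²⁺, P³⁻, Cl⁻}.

All of these have 18 electrons, so size is governed by nuclear charge alone: the more protons, the stronger the pull on the same electron cloud, and the smaller the ion.
Nuclear charges: Ca²⁺ (Z=20), K⁺ (Z=19), Cl⁻ (Z=17), P³⁻ (Z=15).
Largest to smallest: P³⁻ > Cl⁻ > K⁺ > Ca²⁺.

P³⁻, Cl⁻, K⁺, Ca²⁺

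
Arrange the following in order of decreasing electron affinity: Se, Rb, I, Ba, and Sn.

Atoms with high Z_eff and room in the valence shell (especially the halogens) have the most exothermic electron affinities.
Neither a single period nor a single group — weigh both effects.
Rb > Ba: the two effects oppose for this pair; the down-group effect wins (47 vs 14 kJ/mol).
Sn > Rb: both are in period 5; the period trend gives Sn the larger value.
Se > Sn: relative to Sn, both the across-period and down-group shifts push Se's electron affinity up.
I > Se: period and group pull opposite ways; the across-period shift dominates (295 vs 195 kJ/mol).
Tabulated electron affinity (kJ/mol): Se 195, Rb 47, Sn 107, I 295, Ba 14.
So from highest to lowest: I > Se > Sn > Rb > Ba.

I, Se, Sn, Rb, Ba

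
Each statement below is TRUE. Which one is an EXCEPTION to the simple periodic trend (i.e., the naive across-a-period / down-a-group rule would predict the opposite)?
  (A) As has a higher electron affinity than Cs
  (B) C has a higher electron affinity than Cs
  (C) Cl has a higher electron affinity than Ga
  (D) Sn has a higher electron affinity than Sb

(D)

The general trend: electron affinity increases across a period and decreases down a group.
(A) As (period 4, group 15) vs Cs (period 6, group 1): the stated order agrees with the simple trend.
(B) C (period 2, group 14) vs Cs (period 6, group 1): the stated order agrees with the simple trend.
(C) Cl (period 3, group 17) vs Ga (period 4, group 13): the stated order agrees with the simple trend.
(D) Sn (period 5, group 14) vs Sb (period 5, group 15): the stated order contradicts the simple trend.
The exception is (D): adding an electron to Sb's half-filled 5p³ is unfavourable, so Sn has the more exothermic EA.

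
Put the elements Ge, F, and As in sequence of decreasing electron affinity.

F is in period 2, group 17; Ge is in period 4, group 14; As is in period 4, group 15.
Atoms with high Z_eff and room in the valence shell (especially the halogens) have the most exothermic electron affinities.
Neither a single period nor a single group — weigh both effects.
Ge > As: this pair runs against the simple trend — see the exception note.
F > Ge: both effects reinforce here, so F is clearly the higher of the two.
Note the exception: Ge has a higher electron affinity than As, contrary to the simple trend — adding an electron to As's half-filled 4p³ is unfavourable, so Ge (4p²) has the more exothermic EA.
Tabulated electron affinity (kJ/mol): F 328, Ge 119, As 78.
So from highest to lowest: F > Ge > As.

F, Ge, As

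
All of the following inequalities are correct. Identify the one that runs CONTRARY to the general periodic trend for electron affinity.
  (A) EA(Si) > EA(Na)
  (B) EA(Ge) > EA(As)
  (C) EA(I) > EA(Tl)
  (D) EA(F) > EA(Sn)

The general trend: electron affinity increases across a period and decreases down a group.
(A) Si (period 3, group 14) vs Na (period 3, group 1): the stated order agrees with the simple trend.
(B) Ge (period 4, group 14) vs As (period 4, group 15): the stated order contradicts the simple trend.
(C) I (period 5, group 17) vs Tl (period 6, group 13): the stated order agrees with the simple trend.
(D) F (period 2, group 17) vs Sn (period 5, group 14): the stated order agrees with the simple trend.
The exception is (B): adding an electron to As's half-filled 4p³ is unfavourable, so Ge (4p²) has the more exothermic EA.

(B)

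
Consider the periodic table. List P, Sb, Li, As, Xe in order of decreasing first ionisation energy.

Xe > P > As > Sb > Li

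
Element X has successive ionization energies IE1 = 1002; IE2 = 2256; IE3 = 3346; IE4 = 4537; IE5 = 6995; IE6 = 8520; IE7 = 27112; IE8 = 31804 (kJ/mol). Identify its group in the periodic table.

Group 16

Look for the largest jump between consecutive ionization energies: IE7/IE6 ≈ 3.2, far larger than any earlier ratio.
That jump marks the point where a core electron is being removed. So the atom has 6 valence electrons.
A main-group element with 6 valence electrons is in group 16.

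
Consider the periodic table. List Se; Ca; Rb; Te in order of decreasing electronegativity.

Se > Te > Ca > Rb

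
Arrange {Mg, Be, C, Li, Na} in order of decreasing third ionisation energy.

Be > Li > Mg > Na > C

Consider each +2 ion: Mg²⁺ is the bare [Ne] core; Be²⁺ is the bare [He] core; C²⁺ still has 2 valence electrons; Li²⁺ is already 1 electron into the core; Na²⁺ is already 1 electron into the core.
Breaking into a closed-shell core is much more expensive than removing a leftover valence electron — Na, Mg, Li and Be have the largest IE_3 here.
Tabulated IE_3 (kJ/mol): Mg 7733, Be 14849, C 4620, Li 11815, Na 6910.
Overall IE_3 order: C < Na < Mg < Li < Be.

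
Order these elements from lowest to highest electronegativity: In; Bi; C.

Electronegativity increases across a period and decreases down a group, tracking effective nuclear charge and atomic size.
Neither a single period nor a single group — weigh both effects.
Bi > In: period and group pull opposite ways; the across-period shift dominates (2.02 vs 1.78).
C > Bi: the two effects oppose for this pair; the down-group effect wins (2.55 vs 2.02).
For reference (Pauling): C 2.55, In 1.78, Bi 2.02.
So from lowest to highest: In < Bi < C.

In, Bi, C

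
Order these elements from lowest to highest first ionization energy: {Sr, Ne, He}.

He is in period 1, group 18; Ne is in period 2, group 18; Sr is in period 5, group 2.
Across a period the outer electron is held more tightly (higher IE₁); down a group it sits in a higher shell, more shielded, and comes off more easily.
Neither a single period nor a single group — weigh both effects.
Ne > Sr: both effects reinforce here, so Ne is clearly the higher of the two.
He > Ne: they share group 18; the group trend gives He the larger value.
Approximate values (kJ/mol): He 2372, Ne 2081, Sr 550.
So from lowest to highest: Sr < Ne < He.

Sr < Ne < He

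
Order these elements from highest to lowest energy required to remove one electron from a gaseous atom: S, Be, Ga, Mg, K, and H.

Removing the outermost electron gets harder across a period and easier down a group.
Neither a single period nor a single group — weigh both effects.
Ga > K: Ga lies to the right of K in period 4, so the across-period effect alone puts Ga higher.
Mg > Ga: period and group pull opposite ways; the down-group shift dominates (738 vs 579 kJ/mol).
Be > Mg: they share group 2; the group trend gives Be the larger value.
S > Be: period and group pull opposite ways; the across-period shift dominates (1000 vs 900 kJ/mol).
H > S: period and group pull opposite ways; the down-group shift dominates (1312 vs 1000 kJ/mol).
Approximate values (kJ/mol): H 1312, Be 900, Mg 738, S 1000, K 419, Ga 579.
So from highest to lowest: H > S > Be > Mg > Ga > K.

H > S > Be > Mg > Ga > K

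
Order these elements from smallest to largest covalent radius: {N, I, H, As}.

H < N < As < I

H is in period 1, group 1; N is in period 2, group 15; As is in period 4, group 15; I is in period 5, group 17.
Atomic radius shrinks across a period as nuclear charge pulls the same shell inward, and grows down a group as new shells are added.
These span different periods and groups, so the two trends combine.
N > H: period and group pull opposite ways; the down-group shift dominates (71 vs 32 pm).
As > N: they share group 15; the group trend gives As the larger value.
I > As: period and group pull opposite ways; the down-group shift dominates (133 vs 121 pm).
For reference (pm): H 32, N 71, As 121, I 133.
So from smallest to largest: H < N < As < I.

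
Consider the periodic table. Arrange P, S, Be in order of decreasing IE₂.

S > P > Be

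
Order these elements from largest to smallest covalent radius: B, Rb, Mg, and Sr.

Across a period the added protons contract the valence shell; down a group each new principal shell makes the atom larger.
Here both period and group differ, so the two effects have to be weighed against each other.
Mg > B: both effects reinforce here, so Mg is clearly the larger of the two.
Sr > Mg: Sr sits below Mg in group 2, so the down-group effect alone puts Sr larger.
Rb > Sr: both are in period 5; the period trend gives Rb the larger value.
Tabulated atomic radius (pm): B 85, Mg 139, Rb 210, Sr 185.
So from largest to smallest: Rb > Sr > Mg > B.

Rb > Sr > Mg > B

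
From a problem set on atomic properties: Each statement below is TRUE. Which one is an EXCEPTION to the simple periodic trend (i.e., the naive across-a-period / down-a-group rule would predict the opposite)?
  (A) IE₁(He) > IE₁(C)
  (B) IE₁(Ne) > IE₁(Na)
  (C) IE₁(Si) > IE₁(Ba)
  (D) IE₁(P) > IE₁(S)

(D)

The general trend: first ionization energy increases across a period and decreases down a group.
(A) He (period 1, group 18) vs C (period 2, group 14): the stated order agrees with the simple trend.
(B) Ne (period 2, group 18) vs Na (period 3, group 1): the stated order agrees with the simple trend.
(C) Si (period 3, group 14) vs Ba (period 6, group 2): the stated order agrees with the simple trend.
(D) P (period 3, group 15) vs S (period 3, group 16): the stated order contradicts the simple trend.
The exception is (D): S (3p⁴) ionizes more easily than half-filled P (3p³) because the paired 3p electron in S is pushed out by e⁻–e⁻ repulsion.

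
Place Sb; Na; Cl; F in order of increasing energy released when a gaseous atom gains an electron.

F is in period 2, group 17; Na is in period 3, group 1; Cl is in period 3, group 17; Sb is in period 5, group 15.
Electron affinity generally becomes more exothermic across a period toward the halogens and less exothermic down a group.
Neither a single period nor a single group — weigh both effects.
Sb > Na: period and group pull opposite ways; the across-period shift dominates (103 vs 53 kJ/mol).
F > Sb: relative to Sb, both the across-period and down-group shifts push F's electron affinity up.
Cl > F: this pair runs against the simple trend — see the exception note.
Note the exception: Cl has a higher electron affinity than F, contrary to the simple trend — F's small 2p subshell makes the incoming electron feel strong e⁻–e⁻ repulsion, so Cl actually releases more energy on gaining an electron.
For reference (kJ/mol): F 328, Na 53, Cl 349, Sb 103.
So from lowest to highest: Na < Sb < F < Cl.

Na < Sb < F < Cl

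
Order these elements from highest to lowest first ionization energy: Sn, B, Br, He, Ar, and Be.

He is in period 1, group 18; Be is in period 2, group 2; B is in period 2, group 13; Ar is in period 3, group 18; Br is in period 4, group 17; Sn is in period 5, group 14.
First ionization energy rises across a period (greater Z_eff holds electrons more tightly) and falls down a group (valence electrons are farther from the nucleus).
Here both period and group differ, so the two effects have to be weighed against each other.
B > Sn: the two effects oppose for this pair; the down-group effect wins (801 vs 709 kJ/mol).
Be > B: this pair runs against the simple trend — see the exception note.
Br > Be: the two effects oppose for this pair; the across-period effect wins (1140 vs 900 kJ/mol).
Ar > Br: relative to Br, both the across-period and down-group shifts push Ar's first ionization energy up.
He > Ar: they share group 18; the group trend gives He the larger value.
Note the exception: Be has a higher first ionization energy than B, contrary to the simple trend — removing B's lone 2p electron is easier than breaking Be's filled 2s².
For reference (kJ/mol): He 2372, Be 900, B 801, Ar 1521, Br 1140, Sn 709.
So from highest to lowest: He > Ar > Br > Be > B > Sn.

He, Ar, Br, Be, B, Sn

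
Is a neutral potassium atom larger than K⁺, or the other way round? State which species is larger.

Forming K⁺ removes 1 electron from K. Fewer electrons for the same nuclear charge means less shielding and a higher Z_eff on the remaining electrons, and for main-group metals the entire outer shell is lost.
A cation is smaller than its parent atom: K⁺ < K.

K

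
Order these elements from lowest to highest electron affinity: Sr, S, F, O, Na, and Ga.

Sr < Ga < Na < O < S < F

O is in period 2, group 16; F is in period 2, group 17; Na is in period 3, group 1; S is in period 3, group 16; Ga is in period 4, group 13; Sr is in period 5, group 2.
Adding an electron releases more energy for atoms nearer the top right (short of the noble gases).
Neither a single period nor a single group — weigh both effects.
Ga > Sr: relative to Sr, both the across-period and down-group shifts push Ga's electron affinity up.
Na > Ga: period and group pull opposite ways; the down-group shift dominates (53 vs 29 kJ/mol).
O > Na: relative to Na, both the across-period and down-group shifts push O's electron affinity up.
S > O: this pair runs against the simple trend — see the exception note.
F > S: both effects reinforce here, so F is clearly the higher of the two.
Note the exception: S has a higher electron affinity than O, contrary to the simple trend — the compact 2p subshell of O repels the added electron more than S's larger 3p does.
Tabulated electron affinity (kJ/mol): O 141, F 328, Na 53, S 200, Ga 29, Sr 5.
So from lowest to highest: Sr < Ga < Na < O < S < F.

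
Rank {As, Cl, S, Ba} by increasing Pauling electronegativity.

S is in period 3, group 16; Cl is in period 3, group 17; As is in period 4, group 15; Ba is in period 6, group 2.
Electronegativity increases across a period and decreases down a group, tracking effective nuclear charge and atomic size.
These span different periods and groups, so the two trends combine.
As > Ba: both effects reinforce here, so As is clearly the higher of the two.
S > As: both effects reinforce here, so S is clearly the higher of the two.
Cl > S: both are in period 3; the period trend gives Cl the larger value.
For reference (Pauling): S 2.58, Cl 3.16, As 2.18, Ba 0.89.
So from lowest to highest: Ba < As < S < Cl.

Ba, As, S, Cl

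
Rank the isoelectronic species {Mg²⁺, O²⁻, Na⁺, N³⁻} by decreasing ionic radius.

All of these have 10 electrons, so size is governed by nuclear charge alone: the more protons, the stronger the pull on the same electron cloud, and the smaller the ion.
Nuclear charges: Mg²⁺ (Z=12), Na⁺ (Z=11), O²⁻ (Z=8), N³⁻ (Z=7).
Largest to smallest: N³⁻ > O²⁻ > Na⁺ > Mg²⁺.

N³⁻ > O²⁻ > Na⁺ > Mg²⁺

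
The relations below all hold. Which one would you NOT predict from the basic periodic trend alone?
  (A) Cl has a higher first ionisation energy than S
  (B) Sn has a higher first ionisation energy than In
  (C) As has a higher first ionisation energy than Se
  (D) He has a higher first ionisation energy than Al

(C)

The general trend: first ionisation energy increases across a period and decreases down a group.
(A) Cl (period 3, group 17) vs S (period 3, group 16): the stated order agrees with the simple trend.
(B) Sn (period 5, group 14) vs In (period 5, group 13): the stated order agrees with the simple trend.
(C) As (period 4, group 15) vs Se (period 4, group 16): the stated order contradicts the simple trend.
(D) He (period 1, group 18) vs Al (period 3, group 13): the stated order agrees with the simple trend.
The exception is (C): Se (4p⁴) ionizes more easily than half-filled As (4p³).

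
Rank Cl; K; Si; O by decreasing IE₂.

IE_2 is the cost of taking one more electron from the +1 cation: Cl⁺ still has 6 valence electrons; K⁺ is the bare [Ar] core; Si⁺ still has 3 valence electrons; O⁺ still has 5 valence electrons.
Usually core removal costs more than valence removal, but here the competition is close: a tightly held n=2 valence electron can cost more to remove than an n=3 core electron, so the actual values have to decide it.
Valence configurations: Cl⁺ [Ne]3s²3p⁴, Si⁺ [Ne]3s²3p¹, O⁺ [He]2s²2p³.
Tabulated IE_2 (kJ/mol): Cl 2298, K 3052, Si 1577, O 3388.
Overall IE_2 order: Si < Cl < K < O.

O, K, Cl, Si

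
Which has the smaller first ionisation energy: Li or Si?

Li

Li is in period 2, group 1; Si is in period 3, group 14.
Removing the outermost electron gets harder across a period and easier down a group.
Here both period and group differ, so the two effects have to be weighed against each other.
Si > Li: the two effects oppose for this pair; the across-period effect wins (786 vs 520 kJ/mol).
Approximate values (kJ/mol): Li 520, Si 786.
So Li has the smaller first ionisation energy (Li < Si).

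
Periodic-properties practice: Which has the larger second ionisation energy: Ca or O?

O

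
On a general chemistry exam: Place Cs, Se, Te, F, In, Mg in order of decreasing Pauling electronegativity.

F > Se > Te > In > Mg > Cs

F is in period 2, group 17; Mg is in period 3, group 2; Se is in period 4, group 16; In is in period 5, group 13; Te is in period 5, group 16; Cs is in period 6, group 1.
Electronegativity increases across a period and decreases down a group, tracking effective nuclear charge and atomic size.
Here both period and group differ, so the two effects have to be weighed against each other.
Mg > Cs: both effects reinforce here, so Mg is clearly the higher of the two.
In > Mg: period and group pull opposite ways; the across-period shift dominates (1.78 vs 1.31).
Te > In: both are in period 5; the period trend gives Te the larger value.
Se > Te: Se sits above Te in group 16, so the down-group effect alone puts Se higher.
F > Se: both effects reinforce here, so F is clearly the higher of the two.
Approximate values (Pauling): F 3.98, Mg 1.31, Se 2.55, In 1.78, Te 2.10, Cs 0.79.
So from highest to lowest: F > Se > Te > In > Mg > Cs.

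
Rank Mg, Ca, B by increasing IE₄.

Ca < Mg < B

After 3 electrons have been removed, what remains? Mg³⁺ is already 1 electron into the core; Ca³⁺ is already 1 electron into the core; B³⁺ is the bare [He] core.
All of these are removing an electron from a noble-gas core or deeper; the smaller core (lower principal quantum number) is held far more tightly, and within a period the higher nuclear charge binds the same core more tightly.
The numbers (kJ/mol): Mg 10543, Ca 6491, B 25026.
So the fourth ionization energies run Ca < Mg < B.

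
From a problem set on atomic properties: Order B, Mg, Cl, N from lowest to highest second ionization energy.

Mg < Cl < B < N

IE_2 is the cost of taking one more electron from the +1 cation: B⁺ still has 2 valence electrons; Mg⁺ still has 1 valence electron; Cl⁺ still has 6 valence electrons; N⁺ still has 4 valence electrons.
All are still removing valence electrons, so compare the +1 ions as you would atoms: IE_2 generally rises across a period (higher Z_eff) and falls down a group (larger shell), subject to the usual subshell exceptions.
Valence configurations: B⁺ [He]2s², Mg⁺ [Ne]3s¹, Cl⁺ [Ne]3s²3p⁴, N⁺ [He]2s²2p².
Tabulated IE_2 (kJ/mol): B 2427, Mg 1451, Cl 2298, N 2856.
Hence IE_2: Mg < Cl < B < N.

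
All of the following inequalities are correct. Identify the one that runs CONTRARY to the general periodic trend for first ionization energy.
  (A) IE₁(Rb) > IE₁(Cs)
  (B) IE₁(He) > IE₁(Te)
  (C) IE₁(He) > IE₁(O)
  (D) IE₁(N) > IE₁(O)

(D)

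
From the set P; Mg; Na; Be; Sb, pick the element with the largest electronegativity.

Be is in period 2, group 2; Na is in period 3, group 1; Mg is in period 3, group 2; P is in period 3, group 15; Sb is in period 5, group 15.
EN rises left→right (higher Z_eff, smaller atoms) and falls top→bottom (larger, more shielded atoms).
Neither a single period nor a single group — weigh both effects.
Mg > Na: both are in period 3; the period trend gives Mg the larger value.
Be > Mg: they share group 2; the group trend gives Be the larger value.
Sb > Be: period and group pull opposite ways; the across-period shift dominates (2.05 vs 1.57).
P > Sb: they share group 15; the group trend gives P the larger value.
For reference (Pauling): Be 1.57, Na 0.93, Mg 1.31, P 2.19, Sb 2.05.
The largest electronegativity among these belongs to P.

P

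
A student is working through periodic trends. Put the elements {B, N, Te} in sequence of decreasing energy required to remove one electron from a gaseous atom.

N, Te, B

B is in period 2, group 13; N is in period 2, group 15; Te is in period 5, group 16.
Across a period the outer electron is held more tightly (higher IE₁); down a group it sits in a higher shell, more shielded, and comes off more easily.
Neither a single period nor a single group — weigh both effects.
Te > B: period and group pull opposite ways; the across-period shift dominates (869 vs 801 kJ/mol).
N > Te: period and group pull opposite ways; the down-group shift dominates (1402 vs 869 kJ/mol).
For reference (kJ/mol): B 801, N 1402, Te 869.
So from highest to lowest: N > Te > B.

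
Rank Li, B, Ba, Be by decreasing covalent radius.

Ba > Li > Be > B

Li is in period 2, group 1; Be is in period 2, group 2; B is in period 2, group 13; Ba is in period 6, group 2.
Across a period the added protons contract the valence shell; down a group each new principal shell makes the atom larger.
These span different periods and groups, so the two trends combine.
Be > B: Be lies to the left of B in period 2, so the across-period effect alone puts Be larger.
Li > Be: Li lies to the left of Be in period 2, so the across-period effect alone puts Li larger.
Ba > Li: period and group pull opposite ways; the down-group shift dominates (196 vs 133 pm).
Tabulated atomic radius (pm): Li 133, Be 102, B 85, Ba 196.
So from largest to smallest: Ba > Li > Be > B.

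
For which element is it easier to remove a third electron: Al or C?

IE_3 is the cost of taking one more electron from the +2 cation: Al²⁺ still has 1 valence electron; C²⁺ still has 2 valence electrons.
All are still removing valence electrons, so compare the +2 ions as you would atoms: IE_3 generally rises across a period (higher Z_eff) and falls down a group (larger shell), subject to the usual subshell exceptions.
Valence configurations: Al²⁺ [Ne]3s¹, C²⁺ [He]2s².
Tabulated IE_3 (kJ/mol): Al 2745, C 4620.
So the third ionization energies run Al < C.

Al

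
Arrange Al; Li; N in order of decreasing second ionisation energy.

The second ionization energy removes an electron from the +1 ion. For each element: Al⁺ still has 2 valence electrons; Li⁺ is the bare [He] core; N⁺ still has 4 valence electrons.
Breaking into a closed-shell core is much more expensive than removing a leftover valence electron — Li has the largest IE_2 here.
Valence configurations: Al⁺ [Ne]3s², N⁺ [He]2s²2p².
The numbers (kJ/mol): Al 1817, Li 7298, N 2856.
Putting it together, IE_2: Al < N < Li.

Li, N, Al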